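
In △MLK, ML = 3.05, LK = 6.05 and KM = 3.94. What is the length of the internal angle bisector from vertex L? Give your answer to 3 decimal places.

t_L ≈ 3.872

By the law of cosines, cos L = (ML² + LK² − KM²) / (2·ML·LK) ≈ 0.82323, so ∠L ≈ 34.59°.
The bisector from L has length 2·ML·LK·cos(∠L/2)/(ML+LK) ≈ 3.8721.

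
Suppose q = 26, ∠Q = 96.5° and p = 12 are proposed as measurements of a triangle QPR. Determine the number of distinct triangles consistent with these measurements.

p·sin Q = 12·sin(96.5°) ≈ 11.92.
Since ∠Q is not acute, a triangle exists only if q > p; here q > p, so there is exactly one triangle.

1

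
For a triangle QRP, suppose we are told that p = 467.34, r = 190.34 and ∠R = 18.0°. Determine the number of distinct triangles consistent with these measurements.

p·sin R = 467.34·sin(18.0°) ≈ 144.4.
Since p sin R < r < p (144.4 < 190.34 < 467.34), two triangles exist.

2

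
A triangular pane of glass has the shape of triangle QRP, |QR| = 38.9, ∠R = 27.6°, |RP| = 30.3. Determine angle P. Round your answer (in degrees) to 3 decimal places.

103.038

By the law of cosines, |PQ|² = |QR|² + |RP|² − 2·|QR|·|RP|·cos R = 342.22, so |PQ| ≈ 18.499.
Law of cosines again: cos P = (|RP|² + |PQ|² − |QR|²)/(2·|RP|·|PQ|) ≈ -0.22560, so ∠P ≈ 103.04°.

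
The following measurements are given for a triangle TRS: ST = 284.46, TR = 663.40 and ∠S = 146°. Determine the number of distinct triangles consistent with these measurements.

ST·sin S = 284.46·sin(146°) ≈ 159.1.
Since ∠S is not acute, a triangle exists only if TR > ST; here TR > ST, so there is exactly one triangle.

1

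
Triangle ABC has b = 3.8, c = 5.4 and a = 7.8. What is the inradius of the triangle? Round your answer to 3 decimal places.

Semiperimeter s = (7.8 + 3.8 + 5.4)/2 = 8.5.
Heron's formula: area = √(8.5·0.7·4.7·3.1) ≈ 9.3108.
Inradius = area/s = 9.3108/8.5 ≈ 1.0954.

r ≈ 1.095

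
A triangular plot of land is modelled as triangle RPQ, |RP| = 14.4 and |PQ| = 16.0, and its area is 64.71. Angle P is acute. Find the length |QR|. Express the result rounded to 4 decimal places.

From area = ½·|RP|·|PQ|·sin P, we get sin P = 2·area/(|RP|·|PQ|) ≈ 0.56172.
Taking the acute solution, ∠P ≈ 34.17°.
Law of cosines then gives |QR| ≈ 9.0624.

9.0624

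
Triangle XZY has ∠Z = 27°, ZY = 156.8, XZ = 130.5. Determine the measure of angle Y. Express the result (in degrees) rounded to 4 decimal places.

By the law of cosines, YX² = XZ² + ZY² − 2·XZ·ZY·cos Z = 5152.2, so YX ≈ 71.779.
Law of cosines again: cos Y = (ZY² + YX² − XZ²)/(2·ZY·YX) ≈ 0.56456, so ∠Y ≈ 55.63°.

55.6282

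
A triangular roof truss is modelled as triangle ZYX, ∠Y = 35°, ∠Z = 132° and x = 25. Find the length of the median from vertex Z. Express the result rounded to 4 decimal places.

The third angle is ∠X = 180° − ∠Z − ∠Y = 13.00°.
Law of sines: z = x·sin Z/sin X ≈ 82.59.
Law of sines: y = x·sin Y/sin X ≈ 63.745.
Median from Z: ½√(2·y² + 2·x² − z²) ≈ 25.277.

25.2770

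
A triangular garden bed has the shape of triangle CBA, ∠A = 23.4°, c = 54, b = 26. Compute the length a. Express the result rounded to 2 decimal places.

31.86

By the law of cosines, a² = c² + b² − 2·c·b·cos A = 1014.9, so a ≈ 31.858.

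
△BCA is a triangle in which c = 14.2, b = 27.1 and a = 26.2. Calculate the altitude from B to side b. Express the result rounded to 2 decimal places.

13.43

Semiperimeter s = (27.1 + 14.2 + 26.2)/2 = 33.75.
Heron's formula: area = √(33.75·6.65·19.55·7.55) ≈ 182.01.
The altitude from B has length 2·area/b ≈ 13.432.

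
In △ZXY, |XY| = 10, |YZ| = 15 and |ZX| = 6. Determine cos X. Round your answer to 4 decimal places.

-0.7417

By the law of cosines, cos X = (|ZX|² + |XY|² − |YZ|²) / (2·|ZX|·|XY|) ≈ -0.74167, so ∠X ≈ 2.406 rad.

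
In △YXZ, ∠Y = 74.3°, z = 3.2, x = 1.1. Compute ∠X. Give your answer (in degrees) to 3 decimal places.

By the law of cosines, y² = x² + z² − 2·x·z·cos Y = 9.545, so y ≈ 3.0895.
Law of cosines again: cos X = (z² + y² − x²)/(2·z·y) ≈ 0.93942, so ∠X ≈ 20.05°.

∠X ≈ 20.045°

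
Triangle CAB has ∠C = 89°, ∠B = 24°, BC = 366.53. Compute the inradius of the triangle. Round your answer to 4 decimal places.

The third angle is ∠A = 180° − ∠B − ∠C = 67.00°.
Law of sines: AB = BC·sin C/sin A ≈ 398.12.
Law of sines: CA = BC·sin B/sin A ≈ 161.96.
Area = ½·BC·AB·sin B ≈ 29676.
Semiperimeter s = (398.12+366.53+161.96)/2 = 463.3.
Inradius = area/s = 29676/463.3 ≈ 64.054.

64.0536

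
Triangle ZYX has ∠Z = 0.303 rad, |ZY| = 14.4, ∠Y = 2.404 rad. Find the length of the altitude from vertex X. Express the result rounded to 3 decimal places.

h_X ≈ 6.863

The third angle is ∠X = π − ∠Z − ∠Y = 0.435 rad.
Law of sines: |YX| = |ZY|·sin Z/sin X ≈ 10.205.
Law of sines: |XZ| = |ZY|·sin Y/sin X ≈ 23.
Area = ½·|ZY|·|YX|·sin Y ≈ 49.413.
The altitude from X has length 2·area/|ZY| ≈ 6.863.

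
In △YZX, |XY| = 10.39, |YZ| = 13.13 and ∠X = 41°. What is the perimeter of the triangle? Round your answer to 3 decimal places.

Law of sines: sin Z = |XY|·sin X/|YZ| ≈ 0.51915.
Since |YZ| ≥ |XY|, only the acute value applies: ∠Z ≈ 31.28°.
Then ∠Y = 180° − ∠X − ∠Z ≈ 107.72°.
Law of sines gives |ZX| = |YZ|·sin Y/sin X ≈ 19.063.
Semiperimeter s = (19.063+10.39+13.13)/2 = 21.292.
Perimeter = 19.063 + 10.39 + 13.13 = 42.583.

42.583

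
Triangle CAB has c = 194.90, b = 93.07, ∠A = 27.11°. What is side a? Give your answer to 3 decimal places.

By the law of cosines, a² = b² + c² − 2·b·c·cos A = 14355, so a ≈ 119.81.

119.813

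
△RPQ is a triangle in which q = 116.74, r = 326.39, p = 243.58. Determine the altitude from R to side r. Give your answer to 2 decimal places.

Semiperimeter s = (326.39 + 243.58 + 116.74)/2 = 343.36.
Heron's formula: area = √(343.36·16.965·99.775·226.62) ≈ 11476.
The altitude from R has length 2·area/r ≈ 70.323.

70.32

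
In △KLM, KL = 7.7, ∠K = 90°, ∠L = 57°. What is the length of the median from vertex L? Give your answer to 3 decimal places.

m_L ≈ 9.718

The third angle is ∠M = 180° − ∠K − ∠L = 33.00°.
Law of sines: LM = KL·sin K/sin M ≈ 14.138.
Law of sines: MK = KL·sin L/sin M ≈ 11.857.
Median from L: ½√(2·KL² + 2·LM² − MK²) ≈ 9.7179.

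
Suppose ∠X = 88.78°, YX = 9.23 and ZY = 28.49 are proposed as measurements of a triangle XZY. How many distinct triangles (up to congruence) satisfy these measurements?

YX·sin X = 9.23·sin(88.78°) ≈ 9.228.
Since ZY ≥ YX, exactly one triangle exists.

1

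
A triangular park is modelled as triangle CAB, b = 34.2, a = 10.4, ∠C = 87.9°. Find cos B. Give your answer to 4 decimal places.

0.2585

By the law of cosines, c² = a² + b² − 2·a·b·cos C = 1251.7, so c ≈ 35.38.
Law of cosines again: cos B = (c² + a² − b²)/(2·c·a) ≈ 0.25853, so ∠B ≈ 75.02°.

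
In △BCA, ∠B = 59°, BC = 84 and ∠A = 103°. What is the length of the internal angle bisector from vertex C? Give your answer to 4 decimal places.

77.6567

The third angle is ∠C = 180° − ∠A − ∠B = 18.00°.
Law of sines: CA = BC·sin B/sin A ≈ 73.896.
Law of sines: AB = BC·sin C/sin A ≈ 26.64.
The bisector from C has length 2·BC·CA·cos(∠C/2)/(BC+CA) ≈ 77.657.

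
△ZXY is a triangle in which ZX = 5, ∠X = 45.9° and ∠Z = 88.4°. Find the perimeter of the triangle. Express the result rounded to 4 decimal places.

The third angle is ∠Y = 180° − ∠Z − ∠X = 45.70°.
Law of sines: XY = ZX·sin Z/sin Y ≈ 6.9835.
Law of sines: YZ = ZX·sin X/sin Y ≈ 5.017.
Semiperimeter s = (6.9835+5.017+5)/2 = 8.5003.
Perimeter = 6.9835 + 5.017 + 5 = 17.001.

17.0005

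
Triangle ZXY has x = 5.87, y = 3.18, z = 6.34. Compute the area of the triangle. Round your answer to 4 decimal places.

Semiperimeter s = (6.34 + 5.87 + 3.18)/2 = 7.695.
Heron's formula: area = √(7.695·1.355·1.825·4.515) ≈ 9.269.

area ≈ 9.2690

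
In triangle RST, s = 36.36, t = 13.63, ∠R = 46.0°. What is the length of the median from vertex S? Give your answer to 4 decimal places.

m_S ≈ 13.1159

By the law of cosines, r² = s² + t² − 2·s·t·cos R = 819.3, so r ≈ 28.623.
Median from S: ½√(2·t² + 2·r² − s²) ≈ 13.116.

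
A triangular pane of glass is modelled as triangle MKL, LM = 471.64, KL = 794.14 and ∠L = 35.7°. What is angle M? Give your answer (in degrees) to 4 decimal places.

∠M ≈ 110.5005°

By the law of cosines, MK² = KL² + LM² − 2·KL·LM·cos L = 2.4477e+05, so MK ≈ 494.75.
Law of cosines again: cos M = (LM² + MK² − KL²)/(2·LM·MK) ≈ -0.35022, so ∠M ≈ 110.50°.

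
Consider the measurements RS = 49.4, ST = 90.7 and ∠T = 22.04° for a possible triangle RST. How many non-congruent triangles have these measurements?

ST·sin T = 90.7·sin(22.04°) ≈ 34.04.
Since ST sin T < RS < ST (34.04 < 49.4 < 90.7), two triangles exist.

2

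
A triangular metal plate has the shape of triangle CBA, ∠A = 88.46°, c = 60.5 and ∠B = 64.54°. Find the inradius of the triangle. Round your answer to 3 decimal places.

The third angle is ∠C = 180° − ∠B − ∠A = 27.00°.
Law of sines: b = c·sin B/sin C ≈ 120.32.
Law of sines: a = c·sin A/sin C ≈ 133.21.
Area = ½·c·b·sin A ≈ 3638.4.
Semiperimeter s = (60.5+120.32+133.21)/2 = 157.02.
Inradius = area/s = 3638.4/157.02 ≈ 23.172.

r ≈ 23.172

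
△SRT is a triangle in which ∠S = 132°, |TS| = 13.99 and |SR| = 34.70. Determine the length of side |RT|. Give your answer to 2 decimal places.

45.27

By the law of cosines, |RT|² = |TS|² + |SR|² − 2·|TS|·|SR|·cos S = 2049.5, so |RT| ≈ 45.271.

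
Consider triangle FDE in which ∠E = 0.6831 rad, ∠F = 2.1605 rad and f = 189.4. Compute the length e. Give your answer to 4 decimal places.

143.8438

The third angle is ∠D = π − ∠E − ∠F = 0.2980 rad.
Law of sines: e = f·sin E/sin F ≈ 143.84.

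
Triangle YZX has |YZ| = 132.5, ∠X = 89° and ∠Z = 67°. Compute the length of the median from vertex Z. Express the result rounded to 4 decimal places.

The third angle is ∠Y = 180° − ∠Z − ∠X = 24.00°.
Law of sines: |ZX| = |YZ|·sin Y/sin X ≈ 53.901.
Law of sines: |XY| = |YZ|·sin Z/sin X ≈ 121.99.
Median from Z: ½√(2·|YZ|² + 2·|ZX|² − |XY|²) ≈ 80.689.

80.6887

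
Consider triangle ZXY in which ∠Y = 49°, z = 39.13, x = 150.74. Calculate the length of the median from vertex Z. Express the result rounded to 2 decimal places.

m_Z ≈ 138.69

By the law of cosines, y² = z² + x² − 2·z·x·cos Y = 16514, so y ≈ 128.51.
Median from Z: ½√(2·x² + 2·y² − z²) ≈ 138.69.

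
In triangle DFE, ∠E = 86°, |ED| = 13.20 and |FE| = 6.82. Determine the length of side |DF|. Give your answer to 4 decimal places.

By the law of cosines, |DF|² = |FE|² + |ED|² − 2·|FE|·|ED|·cos E = 208.19, so |DF| ≈ 14.429.

14.4289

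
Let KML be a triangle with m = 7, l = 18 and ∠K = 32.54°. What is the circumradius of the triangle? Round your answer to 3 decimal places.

By the law of cosines, k² = m² + l² − 2·m·l·cos K = 160.56, so k ≈ 12.671.
Area = ½·m·l·sin K ≈ 33.887.
Circumradius = k/(2 sin K) ≈ 11.779.

11.779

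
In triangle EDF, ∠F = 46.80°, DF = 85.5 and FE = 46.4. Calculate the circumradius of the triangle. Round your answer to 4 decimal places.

43.5519

By the law of cosines, ED² = DF² + FE² − 2·DF·FE·cos F = 4031.7, so ED ≈ 63.496.
Area = ½·DF·FE·sin F ≈ 1446.
Circumradius = ED/(2 sin F) ≈ 43.552.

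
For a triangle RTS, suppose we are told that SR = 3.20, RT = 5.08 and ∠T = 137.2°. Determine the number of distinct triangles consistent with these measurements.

RT·sin T = 5.08·sin(137.2°) ≈ 3.452.
Since ∠T is not acute, a triangle exists only if SR > RT; here SR ≤ RT, so there is no triangle.

0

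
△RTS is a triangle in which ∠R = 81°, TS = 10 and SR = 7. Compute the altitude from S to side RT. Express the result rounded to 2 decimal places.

Law of sines: sin T = SR·sin R/TS ≈ 0.69138.
Since TS ≥ SR, only the acute value applies: ∠T ≈ 43.74°.
Then ∠S = 180° − ∠R − ∠T ≈ 55.26°.
Law of sines gives RT = TS·sin S/sin R ≈ 8.3199.
Area = ½·TS·SR·sin S ≈ 28.761.
The altitude from S has length 2·area/RT ≈ 6.9138.

6.91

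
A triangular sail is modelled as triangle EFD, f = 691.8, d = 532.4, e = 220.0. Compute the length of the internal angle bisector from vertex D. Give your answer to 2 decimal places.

By the law of cosines, cos D = (e² + f² − d²) / (2·e·f) ≈ 0.80008, so ∠D ≈ 36.86°.
The bisector from D has length 2·e·f·cos(∠D/2)/(e+f) ≈ 316.71.

t_D ≈ 316.71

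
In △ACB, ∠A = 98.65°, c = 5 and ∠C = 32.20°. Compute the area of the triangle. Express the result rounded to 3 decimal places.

area ≈ 17.542

The third angle is ∠B = 180° − ∠A − ∠C = 49.15°.
Law of sines: a = c·sin A/sin C ≈ 9.2763.
Law of sines: b = c·sin B/sin C ≈ 7.0976.
Area = ½·c·a·sin B ≈ 17.542.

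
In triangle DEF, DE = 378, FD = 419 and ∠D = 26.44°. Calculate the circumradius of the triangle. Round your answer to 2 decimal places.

By the law of cosines, EF² = FD² + DE² − 2·FD·DE·cos D = 34814, so EF ≈ 186.59.
Area = ½·FD·DE·sin D ≈ 35261.
Circumradius = EF/(2 sin D) ≈ 209.52.

R ≈ 209.52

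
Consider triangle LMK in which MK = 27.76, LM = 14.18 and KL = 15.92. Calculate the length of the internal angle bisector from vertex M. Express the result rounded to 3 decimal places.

t_M ≈ 18.355

By the law of cosines, cos M = (LM² + MK² − KL²) / (2·LM·MK) ≈ 0.91232, so ∠M ≈ 24.17°.
The bisector from M has length 2·LM·MK·cos(∠M/2)/(LM+MK) ≈ 18.355.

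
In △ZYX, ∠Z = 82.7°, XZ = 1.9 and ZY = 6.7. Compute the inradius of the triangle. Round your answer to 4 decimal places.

0.8238

By the law of cosines, YX² = XZ² + ZY² − 2·XZ·ZY·cos Z = 45.265, so YX ≈ 6.7279.
Area = ½·XZ·ZY·sin Z ≈ 6.3134.
Semiperimeter s = (6.7279+1.9+6.7)/2 = 7.664.
Inradius = area/s = 6.3134/7.664 ≈ 0.82378.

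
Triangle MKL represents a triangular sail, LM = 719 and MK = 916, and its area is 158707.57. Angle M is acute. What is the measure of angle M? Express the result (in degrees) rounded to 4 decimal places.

From area = ½·LM·MK·sin M, we get sin M = 2·area/(LM·MK) ≈ 0.48195.
Taking the acute solution, ∠M ≈ 28.81°.

28.8129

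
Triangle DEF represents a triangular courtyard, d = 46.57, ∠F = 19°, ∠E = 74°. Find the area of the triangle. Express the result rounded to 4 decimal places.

The third angle is ∠D = 180° − ∠E − ∠F = 87.00°.
Law of sines: e = d·sin E/sin D ≈ 44.827.
Law of sines: f = d·sin F/sin D ≈ 15.183.
Area = ½·d·e·sin F ≈ 339.83.

area ≈ 339.8299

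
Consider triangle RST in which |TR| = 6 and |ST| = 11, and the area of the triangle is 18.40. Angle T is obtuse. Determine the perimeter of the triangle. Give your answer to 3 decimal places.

From area = ½·|ST|·|TR|·sin T, we get sin T = 2·area/(|ST|·|TR|) ≈ 0.55758.
Taking the obtuse solution, ∠T ≈ 146.11°.
Law of cosines then gives |RS| ≈ 16.327.
Perimeter = 11 + 6 + 16.327 = 33.327.

perimeter ≈ 33.327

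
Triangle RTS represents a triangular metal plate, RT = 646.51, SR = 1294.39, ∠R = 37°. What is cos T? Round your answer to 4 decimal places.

By the law of cosines, TS² = SR² + RT² − 2·SR·RT·cos R = 7.5677e+05, so TS ≈ 869.92.
Law of cosines again: cos T = (RT² + TS² − SR²)/(2·RT·TS) ≈ -0.44514, so ∠T ≈ 116.43°.

cos T ≈ -0.4451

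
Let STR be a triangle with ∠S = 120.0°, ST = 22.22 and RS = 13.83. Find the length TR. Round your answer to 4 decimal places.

31.5008

By the law of cosines, TR² = RS² + ST² − 2·RS·ST·cos S = 992.3, so TR ≈ 31.501.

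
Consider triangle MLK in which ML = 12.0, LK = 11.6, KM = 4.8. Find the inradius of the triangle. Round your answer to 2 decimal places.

r ≈ 1.95

Semiperimeter s = (11.6 + 4.8 + 12)/2 = 14.2.
Heron's formula: area = √(14.2·2.6·9.4·2.2) ≈ 27.632.
Inradius = area/s = 27.632/14.2 ≈ 1.9459.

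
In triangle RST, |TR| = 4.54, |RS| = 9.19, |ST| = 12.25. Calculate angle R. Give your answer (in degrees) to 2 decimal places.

By the law of cosines, cos R = (|TR|² + |RS|² − |ST|²) / (2·|TR|·|RS|) ≈ -0.53921, so ∠R ≈ 122.63°.

122.63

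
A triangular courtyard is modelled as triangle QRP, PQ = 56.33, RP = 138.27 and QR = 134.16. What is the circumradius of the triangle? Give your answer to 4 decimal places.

By the law of cosines, cos Q = (PQ² + QR² − RP²) / (2·PQ·QR) ≈ 0.13586, so ∠Q ≈ 82.19°.
Circumradius = RP/(2 sin Q) ≈ 69.782.

69.7820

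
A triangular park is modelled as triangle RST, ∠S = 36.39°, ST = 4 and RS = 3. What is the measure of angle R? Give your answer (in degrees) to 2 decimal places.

By the law of cosines, TR² = RS² + ST² − 2·RS·ST·cos S = 5.6801, so TR ≈ 2.3833.
Law of cosines again: cos R = (TR² + RS² − ST²)/(2·TR·RS) ≈ -0.09230, so ∠R ≈ 95.30°.

95.30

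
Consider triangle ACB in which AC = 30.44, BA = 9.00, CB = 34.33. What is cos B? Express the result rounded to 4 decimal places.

0.5388

By the law of cosines, cos B = (CB² + BA² − AC²) / (2·CB·BA) ≈ 0.53881, so ∠B ≈ 57.40°.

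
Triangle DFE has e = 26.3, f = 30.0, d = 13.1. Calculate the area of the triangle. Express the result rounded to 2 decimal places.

Semiperimeter s = (13.1 + 30 + 26.3)/2 = 34.7.
Heron's formula: area = √(34.7·21.6·4.7·8.4) ≈ 172.02.

area ≈ 172.02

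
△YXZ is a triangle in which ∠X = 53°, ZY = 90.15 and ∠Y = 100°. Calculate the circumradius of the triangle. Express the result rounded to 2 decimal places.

The third angle is ∠Z = 180° − ∠Y − ∠X = 27.00°.
Law of sines: XZ = ZY·sin Y/sin X ≈ 111.17.
Law of sines: YX = ZY·sin Z/sin X ≈ 51.246.
Circumradius = ZY/(2 sin X) ≈ 56.44.

R ≈ 56.44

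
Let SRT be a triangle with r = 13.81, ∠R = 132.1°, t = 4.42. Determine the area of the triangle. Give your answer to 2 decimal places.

Law of sines: sin T = t·sin R/r ≈ 0.23748.
Since r ≥ t, only the acute value applies: ∠T ≈ 13.74°.
Then ∠S = 180° − ∠R − ∠T ≈ 34.16°.
Law of sines gives s = r·sin S/sin R ≈ 10.452.
Area = ½·r·t·sin S ≈ 17.138.

area ≈ 17.14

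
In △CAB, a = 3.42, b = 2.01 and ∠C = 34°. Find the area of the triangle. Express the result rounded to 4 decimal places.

Area = ½·a·b·sin C ≈ 1.922.

1.9220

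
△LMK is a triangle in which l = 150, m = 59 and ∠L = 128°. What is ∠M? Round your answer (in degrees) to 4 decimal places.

18.0563

Law of sines: sin M = m·sin L/l ≈ 0.30995.
Since l ≥ m, only the acute value applies: ∠M ≈ 18.06°.
Then ∠K = 180° − ∠L − ∠M ≈ 33.94°.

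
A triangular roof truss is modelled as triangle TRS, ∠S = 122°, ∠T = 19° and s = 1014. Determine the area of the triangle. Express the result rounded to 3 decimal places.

The third angle is ∠R = 180° − ∠S − ∠T = 39.00°.
Law of sines: t = s·sin T/sin S ≈ 389.28.
Law of sines: r = s·sin R/sin S ≈ 752.47.
Area = ½·s·t·sin R ≈ 1.2421e+05.

124205.021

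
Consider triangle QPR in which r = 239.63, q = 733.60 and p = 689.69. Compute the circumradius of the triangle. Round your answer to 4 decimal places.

By the law of cosines, cos Q = (p² + r² − q²) / (2·p·r) ≈ -0.01535, so ∠Q ≈ 90.88°.
Circumradius = q/(2 sin Q) ≈ 366.84.

366.8432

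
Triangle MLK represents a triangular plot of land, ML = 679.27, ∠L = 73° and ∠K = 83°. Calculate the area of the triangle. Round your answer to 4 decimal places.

area ≈ 90409.4399

The third angle is ∠M = 180° − ∠L − ∠K = 24.00°.
Law of sines: LK = ML·sin M/sin K ≈ 278.36.
Law of sines: KM = ML·sin L/sin K ≈ 654.47.
Area = ½·ML·LK·sin L ≈ 90409.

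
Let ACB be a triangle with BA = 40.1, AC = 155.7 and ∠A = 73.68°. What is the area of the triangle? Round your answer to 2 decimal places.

Area = ½·BA·AC·sin A ≈ 2996.

2996.00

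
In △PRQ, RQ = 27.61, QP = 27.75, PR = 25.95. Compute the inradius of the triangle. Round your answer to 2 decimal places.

Semiperimeter s = (27.61 + 27.75 + 25.95)/2 = 40.655.
Heron's formula: area = √(40.655·13.045·12.905·14.705) ≈ 317.24.
Inradius = area/s = 317.24/40.655 ≈ 7.8033.

r ≈ 7.80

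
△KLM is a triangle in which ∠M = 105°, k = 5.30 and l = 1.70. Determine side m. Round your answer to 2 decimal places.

5.97

By the law of cosines, m² = k² + l² − 2·k·l·cos M = 35.644, so m ≈ 5.9703.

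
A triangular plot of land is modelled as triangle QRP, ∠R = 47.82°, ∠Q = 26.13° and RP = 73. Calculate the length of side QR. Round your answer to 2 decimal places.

159.29

The third angle is ∠P = 180° − ∠Q − ∠R = 106.05°.
Law of sines: QR = RP·sin P/sin Q ≈ 159.29.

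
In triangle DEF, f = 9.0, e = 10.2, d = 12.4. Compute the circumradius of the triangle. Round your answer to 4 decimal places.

By the law of cosines, cos D = (e² + f² − d²) / (2·e·f) ≈ 0.17037, so ∠D ≈ 80.19°.
Circumradius = d/(2 sin D) ≈ 6.292.

R ≈ 6.2920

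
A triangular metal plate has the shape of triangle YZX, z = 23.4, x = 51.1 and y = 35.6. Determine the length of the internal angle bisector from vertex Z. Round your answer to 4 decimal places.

By the law of cosines, cos Z = (x² + y² − z²) / (2·x·y) ≈ 0.91554, so ∠Z ≈ 23.72°.
The bisector from Z has length 2·x·y·cos(∠Z/2)/(x+y) ≈ 41.069.

t_Z ≈ 41.0688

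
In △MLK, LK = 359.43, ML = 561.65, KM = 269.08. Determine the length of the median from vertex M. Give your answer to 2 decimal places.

Median from M: ½√(2·KM² + 2·ML² − LK²) ≈ 402.03.

m_M ≈ 402.03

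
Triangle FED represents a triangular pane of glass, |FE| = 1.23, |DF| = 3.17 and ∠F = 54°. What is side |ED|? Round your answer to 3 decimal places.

By the law of cosines, |ED|² = |DF|² + |FE|² − 2·|DF|·|FE|·cos F = 6.9781, so |ED| ≈ 2.6416.

2.642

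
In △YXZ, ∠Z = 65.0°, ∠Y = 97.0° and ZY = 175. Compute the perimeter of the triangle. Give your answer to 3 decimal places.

The third angle is ∠X = 180° − ∠Z − ∠Y = 18.00°.
Law of sines: XZ = ZY·sin Y/sin X ≈ 562.09.
Law of sines: YX = ZY·sin Z/sin X ≈ 513.25.
Semiperimeter s = (562.09+175+513.25)/2 = 625.17.
Perimeter = 562.09 + 175 + 513.25 = 1250.3.

1250.344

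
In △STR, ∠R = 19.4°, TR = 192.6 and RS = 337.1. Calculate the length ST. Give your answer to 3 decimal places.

By the law of cosines, ST² = TR² + RS² − 2·TR·RS·cos R = 28253, so ST ≈ 168.09.

168.086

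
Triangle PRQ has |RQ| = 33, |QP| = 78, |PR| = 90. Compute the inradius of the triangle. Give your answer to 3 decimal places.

12.597

Semiperimeter s = (33 + 78 + 90)/2 = 100.5.
Heron's formula: area = √(100.5·67.5·22.5·10.5) ≈ 1266.
Inradius = area/s = 1266/100.5 ≈ 12.597.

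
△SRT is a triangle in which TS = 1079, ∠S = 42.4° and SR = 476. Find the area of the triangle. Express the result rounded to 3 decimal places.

Area = ½·TS·SR·sin S ≈ 1.7316e+05.

173162.202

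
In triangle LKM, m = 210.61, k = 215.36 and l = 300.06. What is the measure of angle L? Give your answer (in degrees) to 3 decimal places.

∠L ≈ 89.558°

By the law of cosines, cos L = (k² + m² − l²) / (2·k·m) ≈ 0.00772, so ∠L ≈ 89.56°.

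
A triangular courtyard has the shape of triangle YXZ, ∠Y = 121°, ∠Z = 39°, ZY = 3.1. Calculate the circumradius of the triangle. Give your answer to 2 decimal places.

The third angle is ∠X = 180° − ∠Z − ∠Y = 20.00°.
Law of sines: XZ = ZY·sin Y/sin X ≈ 7.7692.
Law of sines: YX = ZY·sin Z/sin X ≈ 5.704.
Circumradius = ZY/(2 sin X) ≈ 4.5319.

4.53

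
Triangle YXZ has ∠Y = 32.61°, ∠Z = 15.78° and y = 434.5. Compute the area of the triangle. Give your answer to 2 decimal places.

The third angle is ∠X = 180° − ∠Z − ∠Y = 131.61°.
Law of sines: x = y·sin X/sin Y ≈ 602.82.
Law of sines: z = y·sin Z/sin Y ≈ 219.25.
Area = ½·y·x·sin Z ≈ 35614.

35614.28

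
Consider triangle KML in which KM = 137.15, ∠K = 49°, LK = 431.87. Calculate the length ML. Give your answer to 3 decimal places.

357.217

By the law of cosines, ML² = LK² + KM² − 2·LK·KM·cos K = 1.276e+05, so ML ≈ 357.22.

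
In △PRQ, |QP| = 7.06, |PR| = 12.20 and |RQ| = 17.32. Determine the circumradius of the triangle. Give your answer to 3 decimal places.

By the law of cosines, cos P = (|QP|² + |PR|² − |RQ|²) / (2·|QP|·|PR|) ≈ -0.58804, so ∠P ≈ 126.02°.
Circumradius = |RQ|/(2 sin P) ≈ 10.707.

10.707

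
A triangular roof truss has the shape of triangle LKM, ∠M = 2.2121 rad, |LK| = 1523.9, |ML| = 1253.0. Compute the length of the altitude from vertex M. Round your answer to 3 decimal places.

261.420

Law of sines: sin K = |ML|·sin M/|LK| ≈ 0.65887.
Since |LK| ≥ |ML|, only the acute value applies: ∠K ≈ 0.7193 rad.
Then ∠L = π − ∠M − ∠K ≈ 0.2102 rad.
Law of sines gives |KM| = |LK|·sin L/sin M ≈ 396.77.
Area = ½·|LK|·|ML|·sin L ≈ 1.9919e+05.
The altitude from M has length 2·area/|LK| ≈ 261.42.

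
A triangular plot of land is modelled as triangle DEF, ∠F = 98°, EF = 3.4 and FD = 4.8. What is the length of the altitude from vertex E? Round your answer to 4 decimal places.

h_E ≈ 3.3669

By the law of cosines, DE² = EF² + FD² − 2·EF·FD·cos F = 39.143, so DE ≈ 6.2564.
Area = ½·EF·FD·sin F ≈ 8.0806.
The altitude from E has length 2·area/FD ≈ 3.3669.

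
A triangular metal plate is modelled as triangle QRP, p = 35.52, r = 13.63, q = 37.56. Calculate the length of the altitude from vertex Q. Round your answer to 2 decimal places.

h_Q ≈ 12.88

Semiperimeter s = (37.56 + 13.63 + 35.52)/2 = 43.355.
Heron's formula: area = √(43.355·5.795·29.725·7.835) ≈ 241.89.
The altitude from Q has length 2·area/q ≈ 12.88.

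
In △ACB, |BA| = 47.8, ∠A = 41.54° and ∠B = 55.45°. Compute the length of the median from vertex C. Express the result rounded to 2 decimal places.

m_C ≈ 26.93

The third angle is ∠C = 180° − ∠B − ∠A = 83.01°.
Law of sines: |CB| = |BA|·sin A/sin C ≈ 31.936.
Law of sines: |AC| = |BA|·sin B/sin C ≈ 39.664.
Median from C: ½√(2·|AC|² + 2·|CB|² − |BA|²) ≈ 26.933.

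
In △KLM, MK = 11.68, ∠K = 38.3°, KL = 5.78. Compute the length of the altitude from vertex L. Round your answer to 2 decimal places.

3.58

By the law of cosines, LM² = MK² + KL² − 2·MK·KL·cos K = 63.87, so LM ≈ 7.9919.
Area = ½·MK·KL·sin K ≈ 20.921.
The altitude from L has length 2·area/MK ≈ 3.5823.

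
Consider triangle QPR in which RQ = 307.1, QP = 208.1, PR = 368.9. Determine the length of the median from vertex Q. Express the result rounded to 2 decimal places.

Median from Q: ½√(2·RQ² + 2·QP² − PR²) ≈ 186.51.

186.51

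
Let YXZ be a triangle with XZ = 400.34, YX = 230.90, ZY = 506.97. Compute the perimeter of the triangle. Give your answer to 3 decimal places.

Perimeter = 400.34 + 506.97 + 230.9 = 1138.2.

perimeter ≈ 1138.210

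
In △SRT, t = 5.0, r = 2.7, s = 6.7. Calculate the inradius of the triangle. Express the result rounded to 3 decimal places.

Semiperimeter p = (6.7 + 2.7 + 5)/2 = 7.2.
Heron's formula: area = √(7.2·0.5·4.5·2.2) ≈ 5.9699.
Inradius = area/p = 5.9699/7.2 ≈ 0.82916.

0.829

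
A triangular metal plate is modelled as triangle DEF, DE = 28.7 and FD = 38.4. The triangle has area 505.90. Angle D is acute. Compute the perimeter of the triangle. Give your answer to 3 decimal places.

perimeter ≈ 104.843

From area = ½·FD·DE·sin D, we get sin D = 2·area/(FD·DE) ≈ 0.91808.
Taking the acute solution, ∠D ≈ 66.65°.
Law of cosines then gives EF ≈ 37.743.
Perimeter = 37.743 + 38.4 + 28.7 = 104.84.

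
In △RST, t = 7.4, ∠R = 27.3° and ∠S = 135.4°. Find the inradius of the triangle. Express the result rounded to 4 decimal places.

1.6343

The third angle is ∠T = 180° − ∠R − ∠S = 17.30°.
Law of sines: r = t·sin R/sin T ≈ 11.413.
Law of sines: s = t·sin S/sin T ≈ 17.473.
Area = ½·t·r·sin S ≈ 29.651.
Semiperimeter p = (11.413+17.473+7.4)/2 = 18.143.
Inradius = area/p = 29.651/18.143 ≈ 1.6343.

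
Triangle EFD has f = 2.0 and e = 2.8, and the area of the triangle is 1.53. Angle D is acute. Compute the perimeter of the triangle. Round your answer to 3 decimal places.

From area = ½·e·f·sin D, we get sin D = 2·area/(e·f) ≈ 0.54643.
Taking the acute solution, ∠D ≈ 33.12°.
Law of cosines then gives d ≈ 1.5684.
Perimeter = 2.8 + 2 + 1.5684 = 6.3684.

6.368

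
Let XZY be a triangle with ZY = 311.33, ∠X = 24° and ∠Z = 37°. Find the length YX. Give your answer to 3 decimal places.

The third angle is ∠Y = 180° − ∠X − ∠Z = 119.00°.
Law of sines: YX = ZY·sin Z/sin X ≈ 460.65.

460.650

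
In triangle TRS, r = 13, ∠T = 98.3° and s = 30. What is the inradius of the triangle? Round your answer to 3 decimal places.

4.988

By the law of cosines, t² = r² + s² − 2·r·s·cos T = 1181.6, so t ≈ 34.374.
Area = ½·r·s·sin T ≈ 192.96.
Semiperimeter p = (34.374+13+30)/2 = 38.687.
Inradius = area/p = 192.96/38.687 ≈ 4.9876.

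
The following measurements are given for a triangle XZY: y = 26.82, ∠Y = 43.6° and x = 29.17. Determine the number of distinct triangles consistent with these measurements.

2

x·sin Y = 29.17·sin(43.6°) ≈ 20.12.
Since x sin Y < y < x (20.12 < 26.82 < 29.17), two triangles exist.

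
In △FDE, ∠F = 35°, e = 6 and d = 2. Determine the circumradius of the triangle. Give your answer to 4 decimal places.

R ≈ 3.9315

By the law of cosines, f² = d² + e² − 2·d·e·cos F = 20.34, so f ≈ 4.51.
Area = ½·d·e·sin F ≈ 3.4415.
Circumradius = f/(2 sin F) ≈ 3.9315.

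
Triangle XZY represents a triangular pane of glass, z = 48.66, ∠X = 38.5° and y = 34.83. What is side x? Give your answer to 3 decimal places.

By the law of cosines, x² = z² + y² − 2·z·y·cos X = 928.15, so x ≈ 30.466.

30.466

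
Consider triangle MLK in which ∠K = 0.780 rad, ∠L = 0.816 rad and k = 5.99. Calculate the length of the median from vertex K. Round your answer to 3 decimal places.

6.821

The third angle is ∠M = π − ∠L − ∠K = 1.546 rad.
Law of sines: m = k·sin M/sin K ≈ 8.5145.
Law of sines: l = k·sin L/sin K ≈ 6.2041.
Median from K: ½√(2·m² + 2·l² − k²) ≈ 6.8208.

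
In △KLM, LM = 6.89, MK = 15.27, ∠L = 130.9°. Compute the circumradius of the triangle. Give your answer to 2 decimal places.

Law of sines: sin K = LM·sin L/MK ≈ 0.34105.
Since MK ≥ LM, only the acute value applies: ∠K ≈ 19.94°.
Then ∠M = 180° − ∠L − ∠K ≈ 29.16°.
Law of sines gives KL = MK·sin M/sin L ≈ 9.8433.
Circumradius = MK/(2 sin L) ≈ 10.101.

R ≈ 10.10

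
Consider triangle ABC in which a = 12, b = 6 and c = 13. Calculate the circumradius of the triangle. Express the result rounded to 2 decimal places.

6.52

By the law of cosines, cos A = (b² + c² − a²) / (2·b·c) ≈ 0.39103, so ∠A ≈ 66.98°.
Circumradius = a/(2 sin A) ≈ 6.519.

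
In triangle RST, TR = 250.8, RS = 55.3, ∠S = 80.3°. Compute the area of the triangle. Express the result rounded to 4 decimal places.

6926.0249

Law of sines: sin T = RS·sin S/TR ≈ 0.21734.
Since TR ≥ RS, only the acute value applies: ∠T ≈ 12.55°.
Then ∠R = 180° − ∠S − ∠T ≈ 87.15°.
Law of sines gives ST = TR·sin R/sin S ≈ 254.12.
Area = ½·TR·RS·sin R ≈ 6926.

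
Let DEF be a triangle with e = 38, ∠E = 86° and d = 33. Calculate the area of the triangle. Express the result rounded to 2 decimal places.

Law of sines: sin D = d·sin E/e ≈ 0.86631.
Since e ≥ d, only the acute value applies: ∠D ≈ 60.03°.
Then ∠F = 180° − ∠E − ∠D ≈ 33.97°.
Law of sines gives f = e·sin F/sin E ≈ 21.284.
Area = ½·e·d·sin F ≈ 350.32.

350.32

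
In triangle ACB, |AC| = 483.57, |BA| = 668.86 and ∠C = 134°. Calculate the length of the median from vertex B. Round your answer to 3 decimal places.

Law of sines: sin B = |AC|·sin C/|BA| ≈ 0.52007.
Since |BA| ≥ |AC|, only the acute value applies: ∠B ≈ 31.34°.
Then ∠A = 180° − ∠C − ∠B ≈ 14.66°.
Law of sines gives |CB| = |BA|·sin A/sin C ≈ 235.37.
Median from B: ½√(2·|CB|² + 2·|BA|² − |AC|²) ≈ 439.24.

439.235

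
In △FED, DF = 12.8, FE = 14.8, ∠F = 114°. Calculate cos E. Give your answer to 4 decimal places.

cos E ≈ 0.8633

By the law of cosines, ED² = DF² + FE² − 2·DF·FE·cos F = 536.98, so ED ≈ 23.173.
Law of cosines again: cos E = (FE² + ED² − DF²)/(2·FE·ED) ≈ 0.86335, so ∠E ≈ 30.31°.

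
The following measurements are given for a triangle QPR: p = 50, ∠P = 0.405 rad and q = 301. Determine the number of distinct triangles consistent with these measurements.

0

q·sin P = 301·sin(0.405 rad) ≈ 118.6.
Since p = 50 < 118.6 = q sin P, no triangle exists.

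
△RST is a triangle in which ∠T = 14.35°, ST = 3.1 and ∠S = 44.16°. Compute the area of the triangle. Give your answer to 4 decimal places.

area ≈ 0.9729

The third angle is ∠R = 180° − ∠S − ∠T = 121.49°.
Law of sines: TR = ST·sin S/sin R ≈ 2.5326.
Law of sines: RS = ST·sin T/sin R ≈ 0.90101.
Area = ½·ST·TR·sin T ≈ 0.97294.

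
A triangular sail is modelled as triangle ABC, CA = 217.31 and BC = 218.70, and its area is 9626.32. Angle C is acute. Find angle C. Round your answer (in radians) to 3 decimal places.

From area = ½·BC·CA·sin C, we get sin C = 2·area/(BC·CA) ≈ 0.40510.
Taking the acute solution, ∠C ≈ 0.417 rad.

0.417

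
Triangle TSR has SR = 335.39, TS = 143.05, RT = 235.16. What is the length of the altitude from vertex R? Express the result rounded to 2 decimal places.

h_R ≈ 197.04

Semiperimeter s = (335.39 + 235.16 + 143.05)/2 = 356.8.
Heron's formula: area = √(356.8·21.41·121.64·213.75) ≈ 14093.
The altitude from R has length 2·area/TS ≈ 197.04.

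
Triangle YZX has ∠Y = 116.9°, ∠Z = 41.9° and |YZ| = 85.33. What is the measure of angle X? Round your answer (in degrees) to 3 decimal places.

The third angle is ∠X = 180° − ∠Y − ∠Z = 21.20°.

∠X ≈ 21.200°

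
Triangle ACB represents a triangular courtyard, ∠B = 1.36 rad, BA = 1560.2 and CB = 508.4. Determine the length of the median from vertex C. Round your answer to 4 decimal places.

By the law of cosines, AC² = CB² + BA² − 2·CB·BA·cos B = 2.3608e+06, so AC ≈ 1536.5.
Median from C: ½√(2·AC² + 2·CB² − BA²) ≈ 837.29.

837.2916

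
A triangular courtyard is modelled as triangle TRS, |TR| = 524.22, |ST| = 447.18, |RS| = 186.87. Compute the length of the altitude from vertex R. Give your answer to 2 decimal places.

h_R ≈ 181.46

Semiperimeter s = (186.87 + 447.18 + 524.22)/2 = 579.13.
Heron's formula: area = √(579.13·392.26·131.95·54.915) ≈ 40573.
The altitude from R has length 2·area/|ST| ≈ 181.46.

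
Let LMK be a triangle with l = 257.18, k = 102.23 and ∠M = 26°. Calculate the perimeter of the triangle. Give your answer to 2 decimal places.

By the law of cosines, m² = k² + l² − 2·k·l·cos M = 29331, so m ≈ 171.26.
Semiperimeter s = (257.18+171.26+102.23)/2 = 265.34.
Perimeter = 257.18 + 171.26 + 102.23 = 530.67.

perimeter ≈ 530.67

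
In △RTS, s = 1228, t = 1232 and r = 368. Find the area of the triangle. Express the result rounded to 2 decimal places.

area ≈ 223760.13

Semiperimeter p = (368 + 1232 + 1228)/2 = 1414.
Heron's formula: area = √(1414·1046·182·186) ≈ 2.2376e+05.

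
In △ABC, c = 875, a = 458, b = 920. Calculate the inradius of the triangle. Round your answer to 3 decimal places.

r ≈ 175.555

Semiperimeter s = (458 + 920 + 875)/2 = 1126.5.
Heron's formula: area = √(1126.5·668.5·206.5·251.5) ≈ 1.9776e+05.
Inradius = area/s = 1.9776e+05/1126.5 ≈ 175.56.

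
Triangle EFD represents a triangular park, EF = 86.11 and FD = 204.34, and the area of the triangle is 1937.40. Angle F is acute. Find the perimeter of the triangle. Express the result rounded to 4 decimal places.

perimeter ≈ 412.2786

From area = ½·EF·FD·sin F, we get sin F = 2·area/(EF·FD) ≈ 0.22021.
Taking the acute solution, ∠F ≈ 12.72°.
Law of cosines then gives DE ≈ 121.83.
Perimeter = 204.34 + 121.83 + 86.11 = 412.28.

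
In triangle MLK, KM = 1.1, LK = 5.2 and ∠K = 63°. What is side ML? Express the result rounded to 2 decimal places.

By the law of cosines, ML² = LK² + KM² − 2·LK·KM·cos K = 23.056, so ML ≈ 4.8017.

4.80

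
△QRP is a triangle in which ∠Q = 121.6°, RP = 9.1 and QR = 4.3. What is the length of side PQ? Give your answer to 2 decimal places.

6.08

Law of sines: sin P = QR·sin Q/RP ≈ 0.40246.
Since RP ≥ QR, only the acute value applies: ∠P ≈ 23.73°.
Then ∠R = 180° − ∠Q − ∠P ≈ 34.67°.
Law of sines gives PQ = RP·sin R/sin Q ≈ 6.0773.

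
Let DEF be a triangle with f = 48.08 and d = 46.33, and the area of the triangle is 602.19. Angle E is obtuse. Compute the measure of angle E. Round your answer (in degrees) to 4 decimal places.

From area = ½·f·d·sin E, we get sin E = 2·area/(f·d) ≈ 0.54068.
Taking the obtuse solution, ∠E ≈ 147.27°.

∠E ≈ 147.2704°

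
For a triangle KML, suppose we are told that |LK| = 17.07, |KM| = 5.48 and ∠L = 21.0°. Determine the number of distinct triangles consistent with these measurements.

|LK|·sin L = 17.07·sin(21.0°) ≈ 6.117.
Since |KM| = 5.48 < 6.117 = |LK| sin L, no triangle exists.

0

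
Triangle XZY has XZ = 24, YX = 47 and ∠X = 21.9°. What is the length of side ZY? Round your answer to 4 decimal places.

By the law of cosines, ZY² = YX² + XZ² − 2·YX·XZ·cos X = 691.8, so ZY ≈ 26.302.

26.3021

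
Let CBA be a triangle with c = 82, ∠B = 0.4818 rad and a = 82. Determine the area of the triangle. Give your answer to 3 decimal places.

Area = ½·a·c·sin B ≈ 1557.9.

1557.867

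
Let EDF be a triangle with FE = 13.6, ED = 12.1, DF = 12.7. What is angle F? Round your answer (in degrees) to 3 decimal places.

By the law of cosines, cos F = (DF² + FE² − ED²) / (2·DF·FE) ≈ 0.57851, so ∠F ≈ 54.65°.

∠F ≈ 54.654°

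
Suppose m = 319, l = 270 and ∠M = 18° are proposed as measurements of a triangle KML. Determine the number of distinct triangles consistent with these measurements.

1

l·sin M = 270·sin(18°) ≈ 83.43.
Since m ≥ l, exactly one triangle exists.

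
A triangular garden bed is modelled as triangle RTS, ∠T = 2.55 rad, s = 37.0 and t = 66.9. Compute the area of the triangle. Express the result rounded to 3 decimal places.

339.706

Law of sines: sin S = s·sin T/t ≈ 0.30843.
Since t ≥ s, only the acute value applies: ∠S ≈ 0.314 rad.
Then ∠R = π − ∠T − ∠S ≈ 0.278 rad.
Law of sines gives r = t·sin R/sin T ≈ 32.926.
Area = ½·t·s·sin R ≈ 339.71.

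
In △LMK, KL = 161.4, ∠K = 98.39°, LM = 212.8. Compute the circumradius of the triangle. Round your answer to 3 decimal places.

Law of sines: sin M = KL·sin K/LM ≈ 0.75034.
Since LM ≥ KL, only the acute value applies: ∠M ≈ 48.62°.
Then ∠L = 180° − ∠K − ∠M ≈ 32.99°.
Law of sines gives MK = LM·sin L/sin K ≈ 117.12.
Circumradius = LM/(2 sin K) ≈ 107.55.

R ≈ 107.551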